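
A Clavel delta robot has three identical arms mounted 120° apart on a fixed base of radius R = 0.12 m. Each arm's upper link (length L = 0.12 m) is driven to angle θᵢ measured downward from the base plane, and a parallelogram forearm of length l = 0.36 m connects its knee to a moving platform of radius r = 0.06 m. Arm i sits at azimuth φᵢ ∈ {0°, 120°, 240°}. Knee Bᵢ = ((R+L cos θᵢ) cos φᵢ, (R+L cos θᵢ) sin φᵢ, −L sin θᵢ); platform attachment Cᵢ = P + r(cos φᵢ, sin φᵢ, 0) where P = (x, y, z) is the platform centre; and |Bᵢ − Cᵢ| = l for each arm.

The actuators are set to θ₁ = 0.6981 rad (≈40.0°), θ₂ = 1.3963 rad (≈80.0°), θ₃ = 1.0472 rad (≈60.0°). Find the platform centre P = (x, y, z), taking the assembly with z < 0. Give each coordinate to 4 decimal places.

(0.0919, -0.0589, -0.4272)

arm 1 at φ=0.0°: ρ1 = 0.1519;  centre 1 = (0.1519, 0.0000, -0.0771)
centre 2 = (0.0808·cos120.0°, 0.0808·sin120.0°, -0.1182) = (-0.0404, 0.0700, -0.1182)
centre 3 = (0.1200·cos240.0°, 0.1200·sin240.0°, -0.1039) = (-0.0600, -0.1039, -0.1039)
|centre ₂|²−|centre ₁|² = -0.0085;  |centre ₃|²−|centre ₁|² = -0.0038
linear system: -0.3847x+0.1400y = -0.0085−-0.0821z; -0.4239x+-0.2078y = -0.0038−-0.0536z
Cramer: x(z) = 0.0166-0.1763z;  y(z) = -0.0154+0.1018z
into |P−centre ₁|² = l²: 1.0415z² + 0.1989z + -0.1051 = 0;  Δ = 0.4774;  z = -0.4272 or 0.2362 → z<0 root = -0.4272
x = 0.0919, y = -0.0589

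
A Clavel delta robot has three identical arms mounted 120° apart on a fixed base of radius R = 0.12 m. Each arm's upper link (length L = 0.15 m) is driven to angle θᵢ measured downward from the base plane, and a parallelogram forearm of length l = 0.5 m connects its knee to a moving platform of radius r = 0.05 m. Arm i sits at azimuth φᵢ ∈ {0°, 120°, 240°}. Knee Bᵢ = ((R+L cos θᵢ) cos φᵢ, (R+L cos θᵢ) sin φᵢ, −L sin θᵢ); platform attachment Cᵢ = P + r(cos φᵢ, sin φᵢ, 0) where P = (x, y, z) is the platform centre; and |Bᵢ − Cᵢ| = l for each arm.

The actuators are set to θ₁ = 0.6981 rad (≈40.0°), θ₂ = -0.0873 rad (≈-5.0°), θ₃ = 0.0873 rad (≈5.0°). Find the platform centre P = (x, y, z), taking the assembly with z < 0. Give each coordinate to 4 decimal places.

(-0.1583, 0.0316, -0.4587)

S1 = (0.1849·cos0.0°, 0.1849·sin0.0°, -0.0964) = (0.1849, 0.0000, -0.0964)
S2 = (0.2194·cos120.0°, 0.2194·sin120.0°, 0.0131) = (-0.1097, 0.1900, 0.0131)
φ3=240.0°: virtual centre (-0.1097, -0.1900, -0.0131), radius l
eliminate P² terms by subtracting sphere 1 from 2 and 3
linear system: -0.5892x+0.3801y = 0.0048−0.2190z; -0.5892x+-0.3801y = 0.0048−0.1667z
Cramer: x(z) = -0.0082+0.3272z;  y(z) = 0.0000-0.0688z
quadratic in z: (1.1118)z²+(0.0664)z+(-0.2034)=0, √Δ=0.9534 → z ∈ {-0.4587, 0.3989}; z = -0.4587 (taking z<0)
x = -0.1583, y = 0.0316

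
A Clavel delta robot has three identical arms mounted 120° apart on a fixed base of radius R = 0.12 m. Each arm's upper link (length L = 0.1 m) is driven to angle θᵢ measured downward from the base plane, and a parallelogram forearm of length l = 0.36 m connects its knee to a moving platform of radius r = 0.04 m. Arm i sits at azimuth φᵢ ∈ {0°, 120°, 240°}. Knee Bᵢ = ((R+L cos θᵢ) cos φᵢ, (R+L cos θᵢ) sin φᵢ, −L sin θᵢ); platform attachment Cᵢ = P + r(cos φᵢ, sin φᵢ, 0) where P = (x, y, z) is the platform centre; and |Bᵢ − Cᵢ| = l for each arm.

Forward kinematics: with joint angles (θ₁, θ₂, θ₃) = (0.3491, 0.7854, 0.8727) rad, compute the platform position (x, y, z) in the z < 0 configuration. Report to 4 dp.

arm 1 at φ=0.0°: (R−r)+L cos θ1 = 0.1740;  O1 = (0.1740, 0.0000, -0.0342)
φ2=120.0°: virtual centre (-0.0754, 0.1305, -0.0707), radius l
O3 = (0.1443·cos240.0°, 0.1443·sin240.0°, -0.0766) = (-0.0721, -0.1249, -0.0766)
|O₂|²−|O₁|² = -0.0037;  |O₃|²−|O₁|² = -0.0048
plane₁₂: -0.4986x+0.2610y+-0.0730z = -0.0037
Cramer: x(z) = 0.0086-0.1596z;  y(z) = 0.0021-0.0251z
quadratic in z: (1.0261)z²+(0.1211)z+(-0.1011)=0, √Δ=0.6554 → z ∈ {-0.3783, 0.2603}; z = -0.3783 (taking z<0)
x = 0.0689, y = 0.0116

(0.0689, 0.0116, -0.3783)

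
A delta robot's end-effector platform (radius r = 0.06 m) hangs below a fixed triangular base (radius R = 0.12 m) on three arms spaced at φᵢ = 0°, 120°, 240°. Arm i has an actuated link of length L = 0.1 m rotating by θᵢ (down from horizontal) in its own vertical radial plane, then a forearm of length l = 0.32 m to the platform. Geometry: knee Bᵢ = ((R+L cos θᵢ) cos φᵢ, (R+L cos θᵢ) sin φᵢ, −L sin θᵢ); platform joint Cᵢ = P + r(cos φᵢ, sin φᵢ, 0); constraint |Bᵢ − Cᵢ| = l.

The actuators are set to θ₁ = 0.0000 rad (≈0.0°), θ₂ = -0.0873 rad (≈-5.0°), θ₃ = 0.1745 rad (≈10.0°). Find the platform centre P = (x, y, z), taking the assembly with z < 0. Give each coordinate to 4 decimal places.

O1 = (0.1600·cos0.0°, 0.1600·sin0.0°, 0.0000) = (0.1600, 0.0000, 0.0000)
φ2=120.0°: virtual centre (-0.0798, 0.1382, 0.0087), radius l
arm 3 at φ=240.0°: ρ3 = 0.1585;  O3 = (-0.0792, -0.1372, -0.0174)
subtract pairs → two planes through P
plane₁₂: -0.4796x+0.2765y+0.0174z = 0.0000
Cramer: x(z) = 0.0002-0.0182z;  y(z) = 0.0002-0.0947z
into |P−O₁|² = l²: 1.0093z² + 0.0058z + -0.0769 = 0;  Δ = 0.3104;  z = -0.2789 or 0.2731 → z<0 root = -0.2789
x = 0.0053, y = 0.0267

(0.0053, 0.0267, -0.2789)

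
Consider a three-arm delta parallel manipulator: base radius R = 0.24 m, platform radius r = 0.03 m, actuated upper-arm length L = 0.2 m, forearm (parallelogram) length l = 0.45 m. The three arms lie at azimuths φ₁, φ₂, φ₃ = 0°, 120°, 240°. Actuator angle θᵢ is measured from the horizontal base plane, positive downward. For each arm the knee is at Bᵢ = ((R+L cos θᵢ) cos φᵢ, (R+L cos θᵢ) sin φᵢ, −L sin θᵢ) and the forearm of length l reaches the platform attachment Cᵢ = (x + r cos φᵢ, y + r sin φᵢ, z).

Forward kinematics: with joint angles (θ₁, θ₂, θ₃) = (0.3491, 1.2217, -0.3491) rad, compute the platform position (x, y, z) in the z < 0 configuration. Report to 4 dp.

O1 = (0.3979·cos0.0°, 0.3979·sin0.0°, -0.0684) = (0.3979, 0.0000, -0.0684)
O2 = (0.2784·cos120.0°, 0.2784·sin120.0°, -0.1879) = (-0.1392, 0.2411, -0.1879)
arm 3 at φ=240.0°: e+L cos θ3 = 0.3979;  O3 = (-0.1990, -0.3446, 0.0684)
subtract pairs → two planes through P
plane₁₂: -1.0743x+0.4822y+-0.2391z = -0.0502
det = 1.3161;  x = 0.0263+-0.0249z,  y = -0.0455+0.4402z
quadratic in z: (1.1944)z²+(0.1153)z+(-0.0576)=0, √Δ=0.5372 → z ∈ {-0.2731, 0.1766}; z = -0.2731 (taking z<0)
x = 0.0331, y = -0.1658

(0.0331, -0.1658, -0.2731)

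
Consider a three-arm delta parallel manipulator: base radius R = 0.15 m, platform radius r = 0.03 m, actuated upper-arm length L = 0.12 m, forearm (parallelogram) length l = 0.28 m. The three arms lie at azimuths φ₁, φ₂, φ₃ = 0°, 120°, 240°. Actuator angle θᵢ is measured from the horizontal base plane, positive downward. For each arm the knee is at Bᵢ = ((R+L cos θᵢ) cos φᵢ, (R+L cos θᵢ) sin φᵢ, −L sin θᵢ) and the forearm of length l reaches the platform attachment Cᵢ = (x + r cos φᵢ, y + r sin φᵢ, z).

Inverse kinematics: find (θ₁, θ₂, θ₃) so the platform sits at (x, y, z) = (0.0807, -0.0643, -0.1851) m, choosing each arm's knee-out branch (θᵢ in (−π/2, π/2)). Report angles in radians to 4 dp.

arm 1 (φ=0.0°): x'=0.0807, y'=-0.0643
  e−x'=0.0393;  (l²−L²−(e−x')²−y'²−z²)/2L = 0.1002
  θ1 = atan2(B,A) + arccos(C/0.1892) = -0.3491
φ2=120.0° → target in arm frame (-0.0960, -0.0377)
  A=0.2160, B=-0.1851, C=(l²−L²−A²−y'²−z²)/(2L)=-0.0765
  √(A²+B²)=0.2845;  θ2 = -0.7084+1.8430 ≈ 1.1346
arm 3 (φ=240.0°): x'=0.0153, y'=0.1020
  A=0.1047, B=-0.1851, C=(l²−L²−A²−y'²−z²)/(2L)=0.0349
  θ3 = atan2(B,A) + arccos(C/0.2126) = 0.3498

θ₁ = -0.3491, θ₂ = 1.1346, θ₃ = 0.3498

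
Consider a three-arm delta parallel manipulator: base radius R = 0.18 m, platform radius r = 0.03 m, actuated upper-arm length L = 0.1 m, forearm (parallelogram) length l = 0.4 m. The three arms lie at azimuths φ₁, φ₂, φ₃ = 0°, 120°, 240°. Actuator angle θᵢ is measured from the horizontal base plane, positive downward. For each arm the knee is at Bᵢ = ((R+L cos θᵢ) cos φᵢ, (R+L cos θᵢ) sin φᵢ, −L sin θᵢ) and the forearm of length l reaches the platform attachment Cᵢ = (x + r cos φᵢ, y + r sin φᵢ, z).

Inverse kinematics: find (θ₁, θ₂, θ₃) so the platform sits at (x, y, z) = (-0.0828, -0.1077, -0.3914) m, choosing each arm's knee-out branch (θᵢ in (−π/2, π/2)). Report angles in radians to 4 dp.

φ1=0.0° → target in arm frame (-0.0828, -0.1077)
  A=0.2328, B=-0.3914, C=(l²−L²−A²−y'²−z²)/(2L)=-0.3449
  √(A²+B²)=0.4554;  θ1 = -1.0342+2.4302 ≈ 1.3960
arm 2 (φ=120.0°): x'=-0.0519, y'=0.1256
  e−x'=0.2019;  (l²−L²−(e−x')²−y'²−z²)/2L = -0.2986
  γ=atan2(-0.3914,0.2019)=-1.0946;  ψ=arccos(-0.6779)=2.3157;  θ2=γ+ψ≈1.2211
arm 3 (φ=240.0°): x'=0.1347, y'=-0.0179
  A cos θ + B sin θ = C:  0.0153·cos θ + -0.3914·sin θ = -0.0187
  θ3 = atan2(B,A) + arccos(C/0.3917) = 0.0870

θ₁ = 1.3960, θ₂ = 1.2211, θ₃ = 0.0870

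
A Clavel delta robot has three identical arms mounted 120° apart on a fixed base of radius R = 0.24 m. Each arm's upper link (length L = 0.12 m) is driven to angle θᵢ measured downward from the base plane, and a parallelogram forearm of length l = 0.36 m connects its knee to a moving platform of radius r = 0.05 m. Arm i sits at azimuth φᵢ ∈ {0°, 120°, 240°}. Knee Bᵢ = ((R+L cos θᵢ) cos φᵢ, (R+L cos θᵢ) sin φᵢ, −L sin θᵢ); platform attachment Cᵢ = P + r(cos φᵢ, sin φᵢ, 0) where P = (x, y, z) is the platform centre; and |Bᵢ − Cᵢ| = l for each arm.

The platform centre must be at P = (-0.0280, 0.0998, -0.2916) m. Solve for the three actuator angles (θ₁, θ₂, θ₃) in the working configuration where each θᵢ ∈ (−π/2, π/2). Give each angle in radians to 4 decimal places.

arm 1 (φ=0.0°): x'=-0.0280, y'=0.0998
  A cos θ + B sin θ = C:  0.2180·cos θ + -0.2916·sin θ = -0.1138
  γ=atan2(-0.2916,0.2180)=-0.9288;  ψ=arccos(-0.3126)=1.8887;  θ1=γ+ψ≈0.9599
arm 2 (φ=120.0°): x'=0.1004, y'=-0.0257
  A=0.0896, B=-0.2916, C=(l²−L²−A²−y'²−z²)/(2L)=0.0895
  θ2 = atan2(B,A) + arccos(C/0.3050) = 0.0001
φ3=240.0° → target in arm frame (-0.0724, -0.0741)
  A=0.2624, B=-0.2916, C=(l²−L²−A²−y'²−z²)/(2L)=-0.1842
  γ=atan2(-0.2916,0.2624)=-0.8380;  ψ=arccos(-0.4694)=2.0594;  θ3=γ+ψ≈1.2214

θ₁ = 0.9599, θ₂ = 0.0001, θ₃ = 1.2214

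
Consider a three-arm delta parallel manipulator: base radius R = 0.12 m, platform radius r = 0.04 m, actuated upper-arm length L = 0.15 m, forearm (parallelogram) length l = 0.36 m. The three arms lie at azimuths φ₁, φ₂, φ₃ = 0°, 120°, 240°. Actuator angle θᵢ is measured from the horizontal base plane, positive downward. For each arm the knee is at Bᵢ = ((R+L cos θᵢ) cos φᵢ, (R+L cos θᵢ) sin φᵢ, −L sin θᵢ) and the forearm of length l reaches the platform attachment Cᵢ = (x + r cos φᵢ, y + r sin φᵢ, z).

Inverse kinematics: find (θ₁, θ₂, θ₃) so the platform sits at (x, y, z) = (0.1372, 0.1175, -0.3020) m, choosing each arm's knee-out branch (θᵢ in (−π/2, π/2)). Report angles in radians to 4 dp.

θ₁ = -0.1744, θ₂ = 0.3496, θ₃ = 1.1347

rotate P by −φ1: (0.1372, 0.1175, -0.3020)
  A=-0.0572, B=-0.3020, C=(l²−L²−A²−y'²−z²)/(2L)=-0.0039
  γ=atan2(-0.3020,-0.0572)=-1.7580;  ψ=arccos(-0.0128)=1.5836;  θ1=γ+ψ≈-0.1744
φ2=120.0° → target in arm frame (0.0332, -0.1776)
  A=0.0468, B=-0.3020, C=(l²−L²−A²−y'²−z²)/(2L)=-0.0594
  √(A²+B²)=0.3056;  θ2 = -1.4169+1.7665 ≈ 0.3496
φ3=240.0° → target in arm frame (-0.1704, 0.0601)
  A cos θ + B sin θ = C:  0.2504·cos θ + -0.3020·sin θ = -0.1680
  θ3 = atan2(B,A) + arccos(C/0.3923) = 1.1347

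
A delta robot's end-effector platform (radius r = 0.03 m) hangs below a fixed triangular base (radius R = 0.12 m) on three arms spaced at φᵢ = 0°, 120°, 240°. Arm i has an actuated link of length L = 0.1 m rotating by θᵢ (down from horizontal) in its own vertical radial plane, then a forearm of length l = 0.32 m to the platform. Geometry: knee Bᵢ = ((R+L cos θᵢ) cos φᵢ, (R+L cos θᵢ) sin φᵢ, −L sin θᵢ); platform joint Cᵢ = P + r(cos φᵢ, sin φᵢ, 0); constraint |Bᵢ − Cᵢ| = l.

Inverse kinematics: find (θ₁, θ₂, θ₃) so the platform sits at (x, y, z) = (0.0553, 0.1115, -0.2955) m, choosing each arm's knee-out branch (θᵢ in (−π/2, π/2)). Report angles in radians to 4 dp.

θ₁ = 0.2612, θ₂ = 0.1745, θ₃ = 1.2215

φ1=0.0° → target in arm frame (0.0553, 0.1115)
  A cos θ + B sin θ = C:  0.0347·cos θ + -0.2955·sin θ = -0.0428
  γ=atan2(-0.2955,0.0347)=-1.4539;  ψ=arccos(-0.1438)=1.7151;  θ1=γ+ψ≈0.2612
arm 2 (φ=120.0°): x'=0.0689, y'=-0.1036
  A cos θ + B sin θ = C:  0.0211·cos θ + -0.2955·sin θ = -0.0305
  θ2 = atan2(B,A) + arccos(C/0.2963) = 0.1745
arm 3 (φ=240.0°): x'=-0.1242, y'=-0.0079
  A cos θ + B sin θ = C:  0.2142·cos θ + -0.2955·sin θ = -0.2043
  θ3 = atan2(B,A) + arccos(C/0.3650) = 1.2215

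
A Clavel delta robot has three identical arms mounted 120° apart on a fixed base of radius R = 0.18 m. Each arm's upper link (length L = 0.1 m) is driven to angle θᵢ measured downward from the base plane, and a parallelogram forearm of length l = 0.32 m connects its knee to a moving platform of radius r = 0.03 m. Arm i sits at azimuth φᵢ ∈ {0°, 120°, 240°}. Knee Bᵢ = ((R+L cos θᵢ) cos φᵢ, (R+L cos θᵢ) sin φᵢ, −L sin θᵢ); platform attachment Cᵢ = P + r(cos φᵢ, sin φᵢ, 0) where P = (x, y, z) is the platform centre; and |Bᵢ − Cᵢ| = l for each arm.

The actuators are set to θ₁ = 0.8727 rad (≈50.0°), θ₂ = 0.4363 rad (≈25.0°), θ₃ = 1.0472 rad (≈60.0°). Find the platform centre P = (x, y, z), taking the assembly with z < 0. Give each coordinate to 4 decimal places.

arm 1 at φ=0.0°: ρ1 = 0.2143;  centre 1 = (0.2143, 0.0000, -0.0766)
centre 2 = (0.2406·cos120.0°, 0.2406·sin120.0°, -0.0423) = (-0.1203, 0.2084, -0.0423)
arm 3 at φ=240.0°: ρ3 = 0.2000;  centre 3 = (-0.1000, -0.1732, -0.0866)
|centre ₂|²−|centre ₁|² = 0.0079;  |centre ₃|²−|centre ₁|² = -0.0043
linear system: -0.6692x+0.4168y = 0.0079−0.0687z; -0.6286x+-0.3464y = -0.0043−-0.0200z
Cramer: x(z) = -0.0019+0.0313z;  y(z) = 0.0159-0.1145z
sphere 1 gives Az²+Bz+C=0 with A=1.0141, B=0.1360, C=-0.0495;  B²−4AC=0.2194;  roots -0.2980, 0.1639;  negative root z = -0.2980
x = -0.0113, y = 0.0500

(-0.0113, 0.0500, -0.2980)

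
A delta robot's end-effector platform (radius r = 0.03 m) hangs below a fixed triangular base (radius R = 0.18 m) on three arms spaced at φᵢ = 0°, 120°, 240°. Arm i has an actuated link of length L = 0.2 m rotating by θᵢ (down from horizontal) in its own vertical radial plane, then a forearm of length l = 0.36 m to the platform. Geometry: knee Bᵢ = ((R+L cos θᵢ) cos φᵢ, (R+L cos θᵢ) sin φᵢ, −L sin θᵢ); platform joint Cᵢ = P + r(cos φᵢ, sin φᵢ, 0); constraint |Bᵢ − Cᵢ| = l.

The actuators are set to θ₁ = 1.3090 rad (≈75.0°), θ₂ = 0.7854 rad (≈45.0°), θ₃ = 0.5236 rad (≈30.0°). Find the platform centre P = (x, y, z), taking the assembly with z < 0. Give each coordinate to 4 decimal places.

(-0.1163, -0.0334, -0.3584)

centre 1 = (0.2018·cos0.0°, 0.2018·sin0.0°, -0.1932) = (0.2018, 0.0000, -0.1932)
arm 2 at φ=120.0°: (R−r)+L cos θ2 = 0.2914;  centre 2 = (-0.1457, 0.2524, -0.1414)
φ3=240.0°: virtual centre (-0.1616, -0.2799, -0.1000), radius l
subtract pairs → two planes through P
[-0.6949 0.5048 0.1035]·P = 0.0269;  [-0.7267 -0.5598 0.1864]·P = 0.0364
Cramer: x(z) = -0.0443+0.2011z;  y(z) = -0.0076+0.0718z
quadratic in z: (1.0456)z²+(0.2863)z+(-0.0317)=0, √Δ=0.4632 → z ∈ {-0.3584, 0.0846}; z = -0.3584 (taking z<0)
x = -0.1163, y = -0.0334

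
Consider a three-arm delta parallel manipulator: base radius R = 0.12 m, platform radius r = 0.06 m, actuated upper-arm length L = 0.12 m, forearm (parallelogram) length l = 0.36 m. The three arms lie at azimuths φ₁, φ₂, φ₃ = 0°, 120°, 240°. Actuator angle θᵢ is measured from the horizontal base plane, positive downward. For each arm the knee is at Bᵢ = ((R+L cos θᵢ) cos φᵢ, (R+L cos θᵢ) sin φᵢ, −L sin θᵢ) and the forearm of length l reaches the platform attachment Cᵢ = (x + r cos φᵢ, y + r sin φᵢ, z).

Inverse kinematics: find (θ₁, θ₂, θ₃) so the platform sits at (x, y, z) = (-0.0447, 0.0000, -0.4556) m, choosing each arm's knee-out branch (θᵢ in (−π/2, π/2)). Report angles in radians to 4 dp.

φ1=0.0° → target in arm frame (-0.0447, 0.0000)
  e−x'=0.1047;  (l²−L²−(e−x')²−y'²−z²)/2L = -0.4306
  √(A²+B²)=0.4675;  θ1 = -1.3449+2.7415 ≈ 1.3966
φ2=120.0° → target in arm frame (0.0223, 0.0387)
  A=0.0377, B=-0.4556, C=(l²−L²−A²−y'²−z²)/(2L)=-0.3970
  γ=atan2(-0.4556,0.0377)=-1.4883;  ψ=arccos(-0.8685)=2.6229;  θ2=γ+ψ≈1.1346
φ3=240.0° → target in arm frame (0.0224, -0.0387)
  A=0.0376, B=-0.4556, C=(l²−L²−A²−y'²−z²)/(2L)=-0.3970
  √(A²+B²)=0.4572;  θ3 = -1.4883+2.6229 ≈ 1.1346

θ₁ = 1.3966, θ₂ = 1.1346, θ₃ = 1.1346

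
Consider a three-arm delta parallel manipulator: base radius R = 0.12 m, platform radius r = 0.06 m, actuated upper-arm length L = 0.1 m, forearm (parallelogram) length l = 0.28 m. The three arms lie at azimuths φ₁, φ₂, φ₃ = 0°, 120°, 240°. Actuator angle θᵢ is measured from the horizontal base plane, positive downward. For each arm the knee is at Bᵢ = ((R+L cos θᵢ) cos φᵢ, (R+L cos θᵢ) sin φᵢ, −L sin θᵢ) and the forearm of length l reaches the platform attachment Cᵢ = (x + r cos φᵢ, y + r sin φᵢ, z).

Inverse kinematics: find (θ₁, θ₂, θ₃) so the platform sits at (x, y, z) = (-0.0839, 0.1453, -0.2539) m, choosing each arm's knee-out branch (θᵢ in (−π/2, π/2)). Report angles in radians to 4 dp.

θ₁ = 1.2220, θ₂ = -0.2617, θ₃ = 1.2219

rotate P by −φ1: (-0.0839, 0.1453, -0.2539)
  A cos θ + B sin θ = C:  0.1439·cos θ + -0.2539·sin θ = -0.1894
  θ1 = atan2(B,A) + arccos(C/0.2918) = 1.2220
rotate P by −φ2: (0.1678, 0.0000, -0.2539)
  A=-0.1078, B=-0.2539, C=(l²−L²−A²−y'²−z²)/(2L)=-0.0384
  √(A²+B²)=0.2758;  θ2 = -1.9723+1.7105 ≈ -0.2617
φ3=240.0° → target in arm frame (-0.0839, -0.1453)
  A cos θ + B sin θ = C:  0.1439·cos θ + -0.2539·sin θ = -0.1894
  γ=atan2(-0.2539,0.1439)=-1.0552;  ψ=arccos(-0.6490)=2.2771;  θ3=γ+ψ≈1.2219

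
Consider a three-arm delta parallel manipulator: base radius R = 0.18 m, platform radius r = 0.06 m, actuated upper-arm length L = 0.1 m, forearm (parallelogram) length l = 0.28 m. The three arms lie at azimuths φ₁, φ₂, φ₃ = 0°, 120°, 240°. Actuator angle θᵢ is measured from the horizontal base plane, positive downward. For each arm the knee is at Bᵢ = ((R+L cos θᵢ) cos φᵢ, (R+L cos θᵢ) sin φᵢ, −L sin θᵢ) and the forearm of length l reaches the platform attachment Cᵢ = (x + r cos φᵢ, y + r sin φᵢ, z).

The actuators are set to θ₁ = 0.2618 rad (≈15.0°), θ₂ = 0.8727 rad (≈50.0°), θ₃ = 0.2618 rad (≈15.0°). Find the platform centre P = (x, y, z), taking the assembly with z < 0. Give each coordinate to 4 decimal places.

(0.0262, -0.0454, -0.2261)

arm 1 at φ=0.0°: e+L cos θ1 = 0.2166;  S1 = (0.2166, 0.0000, -0.0259)
φ2=120.0°: virtual centre (-0.0921, 0.1596, -0.0766), radius l
arm 3 at φ=240.0°: e+L cos θ3 = 0.2166;  S3 = (-0.1083, -0.1876, -0.0259)
subtract pairs → two planes through P
plane₁₂: -0.6175x+0.3192y+-0.1014z = -0.0078
det = 0.4390;  x = 0.0066+-0.0867z,  y = -0.0115+0.1501z
into |P−S₁|² = l²: 1.0301z² + 0.0847z + -0.0335 = 0;  Δ = 0.1453;  z = -0.2261 or 0.1439 → z<0 root = -0.2261
x = 0.0262, y = -0.0454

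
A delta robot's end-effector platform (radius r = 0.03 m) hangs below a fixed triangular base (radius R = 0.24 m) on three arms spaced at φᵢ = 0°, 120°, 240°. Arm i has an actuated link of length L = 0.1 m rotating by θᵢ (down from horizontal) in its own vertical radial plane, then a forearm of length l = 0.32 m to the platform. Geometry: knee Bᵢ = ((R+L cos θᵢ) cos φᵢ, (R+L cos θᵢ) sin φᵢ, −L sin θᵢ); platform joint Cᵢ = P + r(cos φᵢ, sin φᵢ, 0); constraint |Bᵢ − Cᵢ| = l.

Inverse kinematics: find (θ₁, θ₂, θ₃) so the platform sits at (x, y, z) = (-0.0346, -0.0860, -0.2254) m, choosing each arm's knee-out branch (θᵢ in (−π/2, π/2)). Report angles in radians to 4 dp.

θ₁ = 1.2217, θ₂ = 1.3962, θ₃ = -0.0865

arm 1 (φ=0.0°): x'=-0.0346, y'=-0.0860
  e−x'=0.2446;  (l²−L²−(e−x')²−y'²−z²)/2L = -0.1282
  √(A²+B²)=0.3326;  θ1 = -0.7446+1.9663 ≈ 1.2217
rotate P by −φ2: (-0.0572, 0.0730, -0.2254)
  A cos θ + B sin θ = C:  0.2672·cos θ + -0.2254·sin θ = -0.1756
  θ2 = atan2(B,A) + arccos(C/0.3496) = 1.3962
φ3=240.0° → target in arm frame (0.0918, 0.0130)
  A cos θ + B sin θ = C:  0.1182·cos θ + -0.2254·sin θ = 0.1372
  √(A²+B²)=0.2545;  θ3 = -1.0877+1.0013 ≈ -0.0865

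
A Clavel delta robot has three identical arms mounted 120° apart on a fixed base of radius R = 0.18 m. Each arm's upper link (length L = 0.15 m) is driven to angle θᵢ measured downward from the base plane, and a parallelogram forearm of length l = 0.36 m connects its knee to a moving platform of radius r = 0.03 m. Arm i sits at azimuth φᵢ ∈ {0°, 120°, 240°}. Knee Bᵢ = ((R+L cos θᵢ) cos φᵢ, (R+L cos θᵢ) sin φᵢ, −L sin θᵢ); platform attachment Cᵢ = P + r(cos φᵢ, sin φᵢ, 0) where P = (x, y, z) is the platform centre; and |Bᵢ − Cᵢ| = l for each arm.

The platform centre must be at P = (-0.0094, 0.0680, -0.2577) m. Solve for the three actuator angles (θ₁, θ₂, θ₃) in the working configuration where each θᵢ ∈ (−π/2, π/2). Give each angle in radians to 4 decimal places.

θ₁ = 0.4364, θ₂ = -0.0872, θ₃ = 0.6982

arm 1 (φ=0.0°): x'=-0.0094, y'=0.0680
  A cos θ + B sin θ = C:  0.1594·cos θ + -0.2577·sin θ = 0.0355
  √(A²+B²)=0.3030;  θ1 = -1.0168+1.4533 ≈ 0.4364
rotate P by −φ2: (0.0636, -0.0259, -0.2577)
  e−x'=0.0864;  (l²−L²−(e−x')²−y'²−z²)/2L = 0.1085
  θ2 = atan2(B,A) + arccos(C/0.2718) = -0.0872
rotate P by −φ3: (-0.0542, -0.0421, -0.2577)
  e−x'=0.2042;  (l²−L²−(e−x')²−y'²−z²)/2L = -0.0093
  γ=atan2(-0.2577,0.2042)=-0.9007;  ψ=arccos(-0.0282)=1.5990;  θ3=γ+ψ≈0.6982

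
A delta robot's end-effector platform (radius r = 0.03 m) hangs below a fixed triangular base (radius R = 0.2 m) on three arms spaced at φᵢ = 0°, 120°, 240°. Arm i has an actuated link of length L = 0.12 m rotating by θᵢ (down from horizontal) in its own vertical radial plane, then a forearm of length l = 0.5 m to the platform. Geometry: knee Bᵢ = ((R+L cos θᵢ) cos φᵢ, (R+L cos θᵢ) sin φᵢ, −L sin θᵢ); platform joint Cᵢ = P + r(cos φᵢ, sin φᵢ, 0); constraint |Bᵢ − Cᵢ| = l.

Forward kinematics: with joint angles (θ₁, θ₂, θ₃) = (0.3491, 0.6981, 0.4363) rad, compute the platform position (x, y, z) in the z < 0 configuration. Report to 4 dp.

O1 = (0.2828·cos0.0°, 0.2828·sin0.0°, -0.0410) = (0.2828, 0.0000, -0.0410)
φ2=120.0°: virtual centre (-0.1310, 0.2268, -0.0771), radius l
arm 3 at φ=240.0°: ρ3 = 0.2788;  O3 = (-0.1394, -0.2414, -0.0507)
subtract pairs → two planes through P
linear system: -0.8275x+0.4537y = -0.0071−-0.0722z; -0.8443x+-0.4828y = -0.0014−-0.0193z
Cramer: x(z) = 0.0052-0.0557z;  y(z) = -0.0062+0.0574z
into |P−O₁|² = l²: 1.0064z² + 0.1123z + -0.1712 = 0;  Δ = 0.7019;  z = -0.4720 or 0.3604 → z<0 root = -0.4720
x = 0.0315, y = -0.0333

(0.0315, -0.0333, -0.4720)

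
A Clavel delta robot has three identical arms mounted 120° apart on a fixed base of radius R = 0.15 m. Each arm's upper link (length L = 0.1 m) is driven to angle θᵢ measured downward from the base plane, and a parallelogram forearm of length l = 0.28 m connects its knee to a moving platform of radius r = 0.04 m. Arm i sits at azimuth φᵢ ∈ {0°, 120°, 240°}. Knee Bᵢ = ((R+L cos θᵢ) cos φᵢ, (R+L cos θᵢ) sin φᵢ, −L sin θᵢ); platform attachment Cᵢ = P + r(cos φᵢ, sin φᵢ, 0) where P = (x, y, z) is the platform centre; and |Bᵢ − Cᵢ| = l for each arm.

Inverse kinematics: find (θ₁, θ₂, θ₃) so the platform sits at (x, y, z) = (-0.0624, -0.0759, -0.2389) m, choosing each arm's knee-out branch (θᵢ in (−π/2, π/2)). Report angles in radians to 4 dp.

rotate P by −φ1: (-0.0624, -0.0759, -0.2389)
  A=0.1724, B=-0.2389, C=(l²−L²−A²−y'²−z²)/(2L)=-0.1208
  √(A²+B²)=0.2946;  θ1 = -0.9457+1.9932 ≈ 1.0475
arm 2 (φ=120.0°): x'=-0.0345, y'=0.0920
  A=0.1445, B=-0.2389, C=(l²−L²−A²−y'²−z²)/(2L)=-0.0901
  θ2 = atan2(B,A) + arccos(C/0.2792) = 0.8727
φ3=240.0° → target in arm frame (0.0969, -0.0161)
  A cos θ + B sin θ = C:  0.0131·cos θ + -0.2389·sin θ = 0.0545
  θ3 = atan2(B,A) + arccos(C/0.2393) = -0.1751

θ₁ = 1.0475, θ₂ = 0.8727, θ₃ = -0.1751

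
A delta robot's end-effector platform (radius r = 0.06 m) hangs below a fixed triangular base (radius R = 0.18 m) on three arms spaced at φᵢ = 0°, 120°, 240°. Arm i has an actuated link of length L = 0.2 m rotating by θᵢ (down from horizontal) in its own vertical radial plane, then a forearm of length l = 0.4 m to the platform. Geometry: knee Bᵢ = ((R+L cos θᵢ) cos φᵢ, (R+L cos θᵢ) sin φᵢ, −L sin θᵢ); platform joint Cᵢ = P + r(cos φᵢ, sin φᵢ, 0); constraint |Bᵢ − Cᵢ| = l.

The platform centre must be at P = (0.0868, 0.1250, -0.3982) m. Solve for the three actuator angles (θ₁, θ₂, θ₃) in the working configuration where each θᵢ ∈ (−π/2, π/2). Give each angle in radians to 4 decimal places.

θ₁ = 0.4364, θ₂ = 0.5237, θ₃ = 1.2218

rotate P by −φ1: (0.0868, 0.1250, -0.3982)
  A cos θ + B sin θ = C:  0.0332·cos θ + -0.3982·sin θ = -0.1382
  √(A²+B²)=0.3996;  θ1 = -1.4876+1.9240 ≈ 0.4364
φ2=120.0° → target in arm frame (0.0649, -0.1377)
  e−x'=0.0551;  (l²−L²−(e−x')²−y'²−z²)/2L = -0.1514
  γ=atan2(-0.3982,0.0551)=-1.4332;  ψ=arccos(-0.3766)=1.9569;  θ2=γ+ψ≈0.5237
φ3=240.0° → target in arm frame (-0.1517, 0.0127)
  e−x'=0.2717;  (l²−L²−(e−x')²−y'²−z²)/2L = -0.2813
  θ3 = atan2(B,A) + arccos(C/0.4820) = 1.2218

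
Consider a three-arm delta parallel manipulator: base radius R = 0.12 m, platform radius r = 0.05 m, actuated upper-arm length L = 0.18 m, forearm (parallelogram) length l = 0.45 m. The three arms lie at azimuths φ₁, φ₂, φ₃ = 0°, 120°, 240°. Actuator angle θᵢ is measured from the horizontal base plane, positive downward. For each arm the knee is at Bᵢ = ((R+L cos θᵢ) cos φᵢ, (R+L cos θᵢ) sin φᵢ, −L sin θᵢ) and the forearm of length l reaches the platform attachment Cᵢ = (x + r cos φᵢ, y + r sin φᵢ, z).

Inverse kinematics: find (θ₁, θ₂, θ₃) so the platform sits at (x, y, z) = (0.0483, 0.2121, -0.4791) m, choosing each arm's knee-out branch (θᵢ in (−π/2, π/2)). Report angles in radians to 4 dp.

rotate P by −φ1: (0.0483, 0.2121, -0.4791)
  A=0.0217, B=-0.4791, C=(l²−L²−A²−y'²−z²)/(2L)=-0.2914
  γ=atan2(-0.4791,0.0217)=-1.5255;  ψ=arccos(-0.6075)=2.2238;  θ1=γ+ψ≈0.6982
φ2=120.0° → target in arm frame (0.1595, -0.1479)
  A cos θ + B sin θ = C:  -0.0895·cos θ + -0.4791·sin θ = -0.2481
  √(A²+B²)=0.4874;  θ2 = -1.7555+2.1049 ≈ 0.3493
arm 3 (φ=240.0°): x'=-0.2078, y'=-0.0642
  e−x'=0.2778;  (l²−L²−(e−x')²−y'²−z²)/2L = -0.3910
  √(A²+B²)=0.5538;  θ3 = -1.0453+2.3546 ≈ 1.3093

θ₁ = 0.6982, θ₂ = 0.3493, θ₃ = 1.3093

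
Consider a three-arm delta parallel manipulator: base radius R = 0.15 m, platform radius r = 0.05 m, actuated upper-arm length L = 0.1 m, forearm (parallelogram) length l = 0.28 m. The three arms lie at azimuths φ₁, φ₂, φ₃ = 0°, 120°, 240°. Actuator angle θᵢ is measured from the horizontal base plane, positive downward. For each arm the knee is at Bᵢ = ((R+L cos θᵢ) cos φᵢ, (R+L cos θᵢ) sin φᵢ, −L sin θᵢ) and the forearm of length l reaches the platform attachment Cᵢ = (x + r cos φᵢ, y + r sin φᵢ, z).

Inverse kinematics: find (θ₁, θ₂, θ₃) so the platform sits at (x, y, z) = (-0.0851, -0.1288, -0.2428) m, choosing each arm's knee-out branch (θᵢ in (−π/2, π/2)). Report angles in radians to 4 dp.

arm 1 (φ=0.0°): x'=-0.0851, y'=-0.1288
  A cos θ + B sin θ = C:  0.1851·cos θ + -0.2428·sin θ = -0.2070
  θ1 = atan2(B,A) + arccos(C/0.3053) = 1.3965
φ2=120.0° → target in arm frame (-0.0690, 0.1381)
  A cos θ + B sin θ = C:  0.1690·cos θ + -0.2428·sin θ = -0.1909
  θ2 = atan2(B,A) + arccos(C/0.2958) = 1.3095
arm 3 (φ=240.0°): x'=0.1541, y'=-0.0093
  e−x'=-0.0541;  (l²−L²−(e−x')²−y'²−z²)/2L = 0.0322
  γ=atan2(-0.2428,-0.0541)=-1.7900;  ψ=arccos(0.1294)=1.4411;  θ3=γ+ψ≈-0.3489

θ₁ = 1.3965, θ₂ = 1.3095, θ₃ = -0.3489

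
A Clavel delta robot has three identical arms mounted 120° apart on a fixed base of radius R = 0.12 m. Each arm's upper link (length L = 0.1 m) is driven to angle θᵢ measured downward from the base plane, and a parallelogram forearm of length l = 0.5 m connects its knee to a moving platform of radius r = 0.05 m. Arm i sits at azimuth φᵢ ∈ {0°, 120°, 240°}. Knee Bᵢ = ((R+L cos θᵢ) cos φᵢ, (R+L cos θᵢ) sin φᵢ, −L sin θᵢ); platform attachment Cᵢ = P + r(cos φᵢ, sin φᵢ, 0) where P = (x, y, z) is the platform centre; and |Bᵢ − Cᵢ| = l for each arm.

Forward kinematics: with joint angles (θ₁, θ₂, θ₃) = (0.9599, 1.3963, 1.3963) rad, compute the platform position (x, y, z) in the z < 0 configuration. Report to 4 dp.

φ1=0.0°: virtual centre (0.1274, 0.0000, -0.0819), radius l
S2 = (0.0874·cos120.0°, 0.0874·sin120.0°, -0.0985) = (-0.0437, 0.0757, -0.0985)
arm 3 at φ=240.0°: e+L cos θ3 = 0.0874;  S3 = (-0.0437, -0.0757, -0.0985)
|S₂|²−|S₁|² = -0.0056;  |S₃|²−|S₁|² = -0.0056
[-0.3421 0.1513 -0.0331]·P = -0.0056;  [-0.3421 -0.1513 -0.0331]·P = -0.0056
Cramer: x(z) = 0.0164-0.0969z;  y(z) = 0.0000+0.0000z
into |P−S₁|² = l²: 1.0094z² + 0.1853z + -0.2310 = 0;  Δ = 0.9669;  z = -0.5789 or 0.3953 → z<0 root = -0.5789
x = 0.0724, y = 0.0000

(0.0724, 0.0000, -0.5789)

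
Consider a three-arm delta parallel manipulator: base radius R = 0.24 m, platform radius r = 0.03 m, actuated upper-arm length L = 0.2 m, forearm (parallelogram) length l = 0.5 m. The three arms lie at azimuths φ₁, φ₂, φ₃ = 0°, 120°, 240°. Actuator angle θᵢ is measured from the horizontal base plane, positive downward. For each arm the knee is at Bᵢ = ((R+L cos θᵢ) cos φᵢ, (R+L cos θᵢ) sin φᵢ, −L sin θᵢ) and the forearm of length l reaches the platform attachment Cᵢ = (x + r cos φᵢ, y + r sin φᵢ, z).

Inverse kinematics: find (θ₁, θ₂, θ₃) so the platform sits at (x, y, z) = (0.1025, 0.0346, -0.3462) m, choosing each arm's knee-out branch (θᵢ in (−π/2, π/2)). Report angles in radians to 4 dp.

φ1=0.0° → target in arm frame (0.1025, 0.0346)
  A=0.1075, B=-0.3462, C=(l²−L²−A²−y'²−z²)/(2L)=0.1935
  γ=atan2(-0.3462,0.1075)=-1.2697;  ψ=arccos(0.5337)=1.0078;  θ1=γ+ψ≈-0.2619
arm 2 (φ=120.0°): x'=-0.0213, y'=-0.1061
  A cos θ + B sin θ = C:  0.2313·cos θ + -0.3462·sin θ = 0.0635
  γ=atan2(-0.3462,0.2313)=-0.9818;  ψ=arccos(0.1525)=1.4177;  θ2=γ+ψ≈0.4358
arm 3 (φ=240.0°): x'=-0.0812, y'=0.0715
  e−x'=0.2912;  (l²−L²−(e−x')²−y'²−z²)/2L = 0.0006
  √(A²+B²)=0.4524;  θ3 = -0.8714+1.5695 ≈ 0.6981

θ₁ = -0.2619, θ₂ = 0.4358, θ₃ = 0.6981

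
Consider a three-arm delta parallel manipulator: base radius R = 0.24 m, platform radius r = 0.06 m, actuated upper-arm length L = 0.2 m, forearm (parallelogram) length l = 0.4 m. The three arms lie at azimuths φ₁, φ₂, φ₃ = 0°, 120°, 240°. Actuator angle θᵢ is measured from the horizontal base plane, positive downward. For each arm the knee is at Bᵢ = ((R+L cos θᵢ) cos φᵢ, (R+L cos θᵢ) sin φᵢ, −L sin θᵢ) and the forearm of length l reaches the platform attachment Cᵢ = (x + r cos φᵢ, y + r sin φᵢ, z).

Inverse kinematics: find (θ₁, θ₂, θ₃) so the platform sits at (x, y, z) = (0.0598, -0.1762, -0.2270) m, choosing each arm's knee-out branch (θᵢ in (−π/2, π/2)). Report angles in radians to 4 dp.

θ₁ = 0.2614, θ₂ = 1.3963, θ₃ = -0.2615

rotate P by −φ1: (0.0598, -0.1762, -0.2270)
  A=0.1202, B=-0.2270, C=(l²−L²−A²−y'²−z²)/(2L)=0.0574
  γ=atan2(-0.2270,0.1202)=-1.0838;  ψ=arccos(0.2236)=1.3453;  θ1=γ+ψ≈0.2614
arm 2 (φ=120.0°): x'=-0.1825, y'=0.0363
  e−x'=0.3625;  (l²−L²−(e−x')²−y'²−z²)/2L = -0.1606
  θ2 = atan2(B,A) + arccos(C/0.4277) = 1.3963
arm 3 (φ=240.0°): x'=0.1227, y'=0.1399
  A=0.0573, B=-0.2270, C=(l²−L²−A²−y'²−z²)/(2L)=0.1140
  θ3 = atan2(B,A) + arccos(C/0.2341) = -0.2615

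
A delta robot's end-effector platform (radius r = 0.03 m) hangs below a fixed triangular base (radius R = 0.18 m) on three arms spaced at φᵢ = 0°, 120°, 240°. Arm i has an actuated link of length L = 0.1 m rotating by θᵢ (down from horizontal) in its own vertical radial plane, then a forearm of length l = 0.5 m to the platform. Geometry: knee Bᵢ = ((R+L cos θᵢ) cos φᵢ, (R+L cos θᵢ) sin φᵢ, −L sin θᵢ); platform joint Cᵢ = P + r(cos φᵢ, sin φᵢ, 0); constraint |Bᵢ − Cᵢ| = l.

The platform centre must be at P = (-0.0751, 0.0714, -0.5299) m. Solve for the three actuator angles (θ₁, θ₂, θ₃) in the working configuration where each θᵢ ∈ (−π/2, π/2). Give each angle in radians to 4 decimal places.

θ₁ = 1.3964, θ₂ = 0.5235, θ₃ = 1.1344

rotate P by −φ1: (-0.0751, 0.0714, -0.5299)
  A=0.2251, B=-0.5299, C=(l²−L²−A²−y'²−z²)/(2L)=-0.4828
  γ=atan2(-0.5299,0.2251)=-1.1691;  ψ=arccos(-0.8386)=2.5655;  θ1=γ+ψ≈1.3964
φ2=120.0° → target in arm frame (0.0994, 0.0293)
  e−x'=0.0506;  (l²−L²−(e−x')²−y'²−z²)/2L = -0.2211
  √(A²+B²)=0.5323;  θ2 = -1.4756+1.9991 ≈ 0.5235
rotate P by −φ3: (-0.0243, -0.1007, -0.5299)
  A cos θ + B sin θ = C:  0.1743·cos θ + -0.5299·sin θ = -0.4066
  γ=atan2(-0.5299,0.1743)=-1.2530;  ψ=arccos(-0.7289)=2.3875;  θ3=γ+ψ≈1.1344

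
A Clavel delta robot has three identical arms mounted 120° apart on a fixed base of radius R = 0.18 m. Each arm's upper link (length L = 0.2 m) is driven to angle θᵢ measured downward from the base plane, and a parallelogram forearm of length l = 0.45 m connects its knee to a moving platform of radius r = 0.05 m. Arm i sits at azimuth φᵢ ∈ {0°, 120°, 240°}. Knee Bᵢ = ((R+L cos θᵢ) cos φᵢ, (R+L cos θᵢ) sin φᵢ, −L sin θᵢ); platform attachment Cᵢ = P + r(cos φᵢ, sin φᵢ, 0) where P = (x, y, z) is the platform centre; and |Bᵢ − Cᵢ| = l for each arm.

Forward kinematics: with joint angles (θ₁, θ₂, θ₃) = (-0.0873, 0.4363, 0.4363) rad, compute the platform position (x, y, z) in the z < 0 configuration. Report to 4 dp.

φ1=0.0°: virtual centre (0.3292, 0.0000, 0.0174), radius l
O2 = (0.3113·cos120.0°, 0.3113·sin120.0°, -0.0845) = (-0.1556, 0.2696, -0.0845)
O3 = (0.3113·cos240.0°, 0.3113·sin240.0°, -0.0845) = (-0.1556, -0.2696, -0.0845)
eliminate P² terms by subtracting sphere 1 from 2 and 3
linear system: -0.9697x+0.5391y = -0.0047−-0.2039z; -0.9697x+-0.5391y = -0.0047−-0.2039z
det = 1.0456;  x = 0.0048+-0.2103z,  y = 0.0000+0.0000z
sphere 1 gives Az²+Bz+C=0 with A=1.0442, B=0.1016, C=-0.0969;  B²−4AC=0.4153;  roots -0.3572, 0.2599;  negative root z = -0.3572
x = 0.0799, y = 0.0000

(0.0799, 0.0000, -0.3572)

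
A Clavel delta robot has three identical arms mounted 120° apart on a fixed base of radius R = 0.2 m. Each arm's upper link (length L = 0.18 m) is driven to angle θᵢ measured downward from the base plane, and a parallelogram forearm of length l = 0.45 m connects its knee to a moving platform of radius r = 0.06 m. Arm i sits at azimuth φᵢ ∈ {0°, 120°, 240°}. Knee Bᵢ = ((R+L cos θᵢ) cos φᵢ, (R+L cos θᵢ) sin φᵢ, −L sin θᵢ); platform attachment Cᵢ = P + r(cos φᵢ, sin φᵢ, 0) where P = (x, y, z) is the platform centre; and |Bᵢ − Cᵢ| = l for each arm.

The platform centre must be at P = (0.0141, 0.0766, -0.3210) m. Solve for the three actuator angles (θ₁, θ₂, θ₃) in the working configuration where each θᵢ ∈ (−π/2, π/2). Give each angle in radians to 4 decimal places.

θ₁ = -0.0001, θ₂ = -0.2620, θ₃ = 0.4359

rotate P by −φ1: (0.0141, 0.0766, -0.3210)
  e−x'=0.1259;  (l²−L²−(e−x')²−y'²−z²)/2L = 0.1259
  θ1 = atan2(B,A) + arccos(C/0.3448) = -0.0001
rotate P by −φ2: (0.0593, -0.0505, -0.3210)
  e−x'=0.0807;  (l²−L²−(e−x')²−y'²−z²)/2L = 0.1611
  γ=atan2(-0.3210,0.0807)=-1.3245;  ψ=arccos(0.4867)=1.0625;  θ2=γ+ψ≈-0.2620
arm 3 (φ=240.0°): x'=-0.0734, y'=-0.0261
  A=0.2134, B=-0.3210, C=(l²−L²−A²−y'²−z²)/(2L)=0.0579
  √(A²+B²)=0.3855;  θ3 = -0.9841+1.4200 ≈ 0.4359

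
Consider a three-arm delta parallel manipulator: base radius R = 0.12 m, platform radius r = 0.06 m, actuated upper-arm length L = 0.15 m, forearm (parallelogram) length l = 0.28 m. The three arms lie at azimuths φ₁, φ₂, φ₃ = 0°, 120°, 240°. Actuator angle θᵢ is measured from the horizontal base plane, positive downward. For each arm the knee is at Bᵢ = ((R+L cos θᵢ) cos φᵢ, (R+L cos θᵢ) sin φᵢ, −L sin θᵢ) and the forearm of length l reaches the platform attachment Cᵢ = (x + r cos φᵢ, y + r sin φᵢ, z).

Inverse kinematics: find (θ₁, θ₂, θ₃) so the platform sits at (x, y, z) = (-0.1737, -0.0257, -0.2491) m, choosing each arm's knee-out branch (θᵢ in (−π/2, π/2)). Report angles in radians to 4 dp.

θ₁ = 1.3963, θ₂ = 0.4363, θ₃ = 0.1746

arm 1 (φ=0.0°): x'=-0.1737, y'=-0.0257
  A=0.2337, B=-0.2491, C=(l²−L²−A²−y'²−z²)/(2L)=-0.2048
  √(A²+B²)=0.3416;  θ1 = -0.8173+2.2136 ≈ 1.3963
φ2=120.0° → target in arm frame (0.0646, 0.1633)
  A=-0.0046, B=-0.2491, C=(l²−L²−A²−y'²−z²)/(2L)=-0.1094
  γ=atan2(-0.2491,-0.0046)=-1.5892;  ψ=arccos(-0.4393)=2.0256;  θ2=γ+ψ≈0.4363
rotate P by −φ3: (0.1091, -0.1376, -0.2491)
  A cos θ + B sin θ = C:  -0.0491·cos θ + -0.2491·sin θ = -0.0916
  θ3 = atan2(B,A) + arccos(C/0.2539) = 0.1746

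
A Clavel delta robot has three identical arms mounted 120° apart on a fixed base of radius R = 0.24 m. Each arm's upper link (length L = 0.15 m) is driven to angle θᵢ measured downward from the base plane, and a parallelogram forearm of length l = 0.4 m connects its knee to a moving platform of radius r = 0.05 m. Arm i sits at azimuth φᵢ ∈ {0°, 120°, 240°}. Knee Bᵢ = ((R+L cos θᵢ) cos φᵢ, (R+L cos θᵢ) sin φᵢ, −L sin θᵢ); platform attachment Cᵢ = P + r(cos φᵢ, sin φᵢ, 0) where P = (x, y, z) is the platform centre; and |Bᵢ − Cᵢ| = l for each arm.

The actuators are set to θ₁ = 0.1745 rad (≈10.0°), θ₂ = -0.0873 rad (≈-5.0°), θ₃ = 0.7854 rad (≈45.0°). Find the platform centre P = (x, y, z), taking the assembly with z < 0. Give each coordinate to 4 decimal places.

φ1=0.0°: virtual centre (0.3377, 0.0000, -0.0260), radius l
O2 = (0.3394·cos120.0°, 0.3394·sin120.0°, 0.0131) = (-0.1697, 0.2940, 0.0131)
arm 3 at φ=240.0°: ρ3 = 0.2961;  O3 = (-0.1480, -0.2564, -0.1061)
|O₂|²−|O₁|² = 0.0006;  |O₃|²−|O₁|² = -0.0158
linear system: -1.0149x+0.5879y = 0.0006−0.0782z; -0.9715x+-0.5128y = -0.0158−-0.1600z
det = 1.0916;  x = 0.0082+-0.0494z,  y = 0.0153+-0.2184z
sphere 1 gives Az²+Bz+C=0 with A=1.0502, B=0.0780, C=-0.0505;  B²−4AC=0.2183;  roots -0.2596, 0.1853;  negative root z = -0.2596
x = 0.0211, y = 0.0720

(0.0211, 0.0720, -0.2596)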